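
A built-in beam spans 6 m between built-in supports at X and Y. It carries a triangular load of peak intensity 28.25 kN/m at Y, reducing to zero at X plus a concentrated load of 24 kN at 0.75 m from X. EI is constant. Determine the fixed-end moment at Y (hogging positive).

M_Y = 52.82 kN·m

Take the two fixed-end moments M_X, M_Y as redundants; the released structure is the simple span XY.
On the primary (simply-supported) span, the end slopes from the loading are:
  at X: triangular load, peak 28.25: 7w₀L³/(360EI) = 118.7/EI
  at Y: triangular load, peak 28.25: w₀L³/(45EI) = 135.6/EI
  at X: point load 24 at a = 0.75: Pab(L + b)/(6LEI) = 29.53/EI
  at Y: point load 24 at a = 0.75: Pab(L + a)/(6LEI) = 17.72/EI
  θ_X0 = 148.2/EI,  θ_Y0 = 153.3/EI
Flexibility coefficients: a unit moment at one end gives L/(3EI) there and L/(6EI) at the far end, so f₁₁ = f₂₂ = 2/EI and f₁₂ = f₂₁ = 1/EI.
Compatibility — zero rotation at each built-in end:
  2 M_X + 1 M_Y = 148.2
  1 M_X + 2 M_Y = 153.3
Solving the pair gives M_X = 47.68 kN·m and M_Y = 52.82 kN·m (hogging).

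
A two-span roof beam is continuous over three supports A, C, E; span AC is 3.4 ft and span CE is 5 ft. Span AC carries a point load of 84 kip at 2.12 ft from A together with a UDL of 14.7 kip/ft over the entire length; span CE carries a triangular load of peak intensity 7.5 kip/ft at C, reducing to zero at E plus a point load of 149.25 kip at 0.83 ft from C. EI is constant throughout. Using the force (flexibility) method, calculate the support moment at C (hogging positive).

M_C = 94.46 kip·ft

Release continuity at C by inserting a hinge; the redundant is the internal moment M_C. The primary structure is two simply-supported spans AC and CE.
Rotations at C on the released spans (each span's end-slope, ×1/EI):
  span AC: point load 84 at a = 2.12: Pab(L + a)/(6LEI) = 61.68/EI
  span AC: UDL 14.7: wL³/(24EI) = 24.07/EI
  span CE: triangular load, peak 7.5: w₀L³/(45EI) = 20.83/EI
  span CE: point load 149.25 at a = 0.83: Pab(L + b)/(6LEI) = 157.9/EI
  relative rotation θ_0 = (85.75 + 178.7)/EI = 264.5/EI
A unit hogging moment at C produces rotation L₁/(3EI) + L₂/(3EI) = 2.8/EI.
Compatibility: M_C·(L₁+L₂)/(3EI) = θ_0, giving M_C = 94.46 kip·ft (hogging).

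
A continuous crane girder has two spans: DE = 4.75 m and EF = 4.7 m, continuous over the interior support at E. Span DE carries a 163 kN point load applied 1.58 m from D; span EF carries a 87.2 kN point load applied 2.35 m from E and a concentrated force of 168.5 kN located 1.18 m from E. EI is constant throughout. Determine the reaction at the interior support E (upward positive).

Release continuity at E by inserting a hinge; the redundant is the internal moment M_E. The primary structure is two simply-supported spans DE and EF.
Rotations at E on the released spans (each span's end-slope, ×1/EI):
  span DE: point load 163 at a = 1.58: Pab(L + a)/(6LEI) = 181.3/EI
  span EF: point load 87.2 at a = 2.35: Pab(L + b)/(6LEI) = 120.4/EI
  span EF: point load 168.5 at a = 1.18: Pab(L + b)/(6LEI) = 204/EI
  relative rotation θ_0 = (181.3 + 324.4)/EI = 505.7/EI
A unit hogging moment at E produces rotation L₁/(3EI) + L₂/(3EI) = 3.15/EI.
Slope continuity at E: θ_0 = M_E·3.15/EI, so M_E = 505.7/3.15 = 160.5 kN·m (hogging).
Span DE, ΣM about D with M_E applied at E: R_E^{DE}·4.75 = 257.5 + 160.5, so R_E^{DE} = 88.02 kN and R_D = 163 − 88.02 = 74.98 kN.
Span EF, ΣM about F: R_E^{EF}·4.7 = 798 + 160.5, so R_E^{EF} = 204 kN and R_F = 255.7 − 204 = 51.75 kN.
R_E = 88.02 + 204 = 292 kN.

R_E = 292 kN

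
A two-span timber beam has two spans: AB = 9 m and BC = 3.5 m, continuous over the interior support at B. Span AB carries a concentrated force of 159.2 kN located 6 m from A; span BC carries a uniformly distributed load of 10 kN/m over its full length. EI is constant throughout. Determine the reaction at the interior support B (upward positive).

R_B = 201.1 kN

Release continuity at B by inserting a hinge; the redundant is the internal moment M_B. The primary structure is two simply-supported spans AB and BC.
Discontinuity in slope at B on the released structure — sum the simple-span end rotations:
  span AB: point load 159.2 at a = 6: Pab(L + a)/(6LEI) = 796/EI
  span BC: UDL 10: wL³/(24EI) = 17.86/EI
  relative rotation θ_0 = (796 + 17.86)/EI = 813.9/EI
A unit hogging moment at B produces rotation L₁/(3EI) + L₂/(3EI) = 4.167/EI.
Compatibility: M_B·(L₁+L₂)/(3EI) = θ_0, giving M_B = 195.3 kN·m (hogging).
Span AB, ΣM about A with M_B applied at B: R_B^{AB}·9 = 955.2 + 195.3, so R_B^{AB} = 127.8 kN and R_A = 159.2 − 127.8 = 31.36 kN.
Span BC, ΣM about C: R_B^{BC}·3.5 = 61.25 + 195.3, so R_B^{BC} = 73.31 kN and R_C = 35 − 73.31 = -38.31 kN.
R_B = 127.8 + 73.31 = 201.1 kN.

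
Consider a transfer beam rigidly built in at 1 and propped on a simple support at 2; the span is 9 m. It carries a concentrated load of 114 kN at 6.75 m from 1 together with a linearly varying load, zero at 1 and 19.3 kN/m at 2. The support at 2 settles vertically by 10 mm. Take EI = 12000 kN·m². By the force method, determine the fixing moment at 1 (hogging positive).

M_1 = 215.9 kN·m

Remove the prop at 2; the released (primary) structure is a cantilever built in at 1.
Primary-structure tip deflection at 2 by superposition:
  point load 114 at a = 6.75: Pa²(3L − a)/(6EI) = 17530/EI
  triangular load, peak 19.3 at the free end: 11w₀L⁴/(120EI) = 11608/EI
  δ_0 = 29138/EI
Tip deflection under a unit load at 2: L³/(3EI) = 243/EI.
With EI = 12000 kN·m²: δ_0 = 2.4281 m and δ_{22} = 0.02025 m/kN.
Compatibility — the beam at 2 must follow the support down by 0.01 m: δ_0 − R_2·δ_{22} = 0.01, so R_2 = (2.4281 − 0.01)/0.02025 = 119.4 kN.
Moment equilibrium about 1: M_1 = Σ(load moments about 1) − R_2·L = 1291 − 119.4×9 = 215.9 kN·m.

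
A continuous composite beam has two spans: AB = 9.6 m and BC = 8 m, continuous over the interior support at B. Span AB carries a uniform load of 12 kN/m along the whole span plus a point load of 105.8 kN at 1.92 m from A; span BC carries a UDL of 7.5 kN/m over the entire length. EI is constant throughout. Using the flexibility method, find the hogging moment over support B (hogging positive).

Release continuity at B by inserting a hinge; the redundant is the internal moment M_B. The primary structure is two simply-supported spans AB and BC.
End slopes at the hinge B, treating each span as simply supported:
  span AB: UDL 12: wL³/(24EI) = 442.4/EI
  span AB: point load 105.8 at a = 1.92: Pab(L + a)/(6LEI) = 312/EI
  span BC: UDL 7.5: wL³/(24EI) = 160/EI
  relative rotation θ_0 = (754.4 + 160)/EI = 914.4/EI
A unit hogging moment at B produces rotation L₁/(3EI) + L₂/(3EI) = 5.867/EI.
Compatibility: M_B·(L₁+L₂)/(3EI) = θ_0, giving M_B = 155.9 kN·m (hogging).

M_B = 155.9 kN·m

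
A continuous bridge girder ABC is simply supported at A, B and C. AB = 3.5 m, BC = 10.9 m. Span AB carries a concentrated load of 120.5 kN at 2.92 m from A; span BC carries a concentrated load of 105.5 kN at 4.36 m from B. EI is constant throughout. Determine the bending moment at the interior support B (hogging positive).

Take M_B as the redundant. Released structure: two simple spans AB and BC with a hinge at B.
End slopes at the hinge B, treating each span as simply supported:
  span AB: point load 120.5 at a = 2.92: Pab(L + a)/(6LEI) = 62.39/EI
  span BC: point load 105.5 at a = 4.36: Pab(L + b)/(6LEI) = 802.2/EI
  relative rotation θ_0 = (62.39 + 802.2)/EI = 864.6/EI
A unit hogging moment at B produces rotation L₁/(3EI) + L₂/(3EI) = 4.8/EI.
Compatibility: M_B·(L₁+L₂)/(3EI) = θ_0, giving M_B = 180.1 kN·m (hogging).

M_B = 180.1 kN·m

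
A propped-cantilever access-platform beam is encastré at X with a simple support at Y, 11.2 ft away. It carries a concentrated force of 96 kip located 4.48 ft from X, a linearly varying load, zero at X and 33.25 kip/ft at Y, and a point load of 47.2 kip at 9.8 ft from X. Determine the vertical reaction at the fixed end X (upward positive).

Choose R_Y as the redundant. The primary structure is the cantilever fixed at X.
Deflection at Y on the released cantilever, summing each load's contribution:
  point load 96 at a = 4.48: Pa²(3L − a)/(6EI) = 9351/EI
  triangular load, peak 33.25 at the free end: 11w₀L⁴/(120EI) = 47960/EI
  point load 47.2 at a = 9.8: Pa²(3L − a)/(6EI) = 17981/EI
  δ_0 = 75292/EI
Tip deflection under a unit load at Y: L³/(3EI) = 468.3/EI.
Compatibility at Y: δ_0 − R_Y·δ_{YY} = 0, so R_Y = 75292/468.3 = 160.8 kip.
Vertical equilibrium: R_X = ΣP − R_Y = 329.4 − 160.8 = 168.6 kip.

R_X = 168.6 kip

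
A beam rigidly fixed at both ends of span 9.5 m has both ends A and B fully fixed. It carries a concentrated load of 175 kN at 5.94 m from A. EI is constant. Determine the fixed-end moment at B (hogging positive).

Take the two fixed-end moments M_A, M_B as redundants; the released structure is the simple span AB.
Simple-span end rotations at A and B under the given loads:
  at A: point load 175 at a = 5.94: Pab(L + b)/(6LEI) = 847.9/EI
  at B: point load 175 at a = 5.94: Pab(L + a)/(6LEI) = 1002/EI
  θ_A0 = 847.9/EI,  θ_B0 = 1002/EI
Flexibility coefficients: a unit moment at one end gives L/(3EI) there and L/(6EI) at the far end, so f₁₁ = f₂₂ = 3.167/EI and f₁₂ = f₂₁ = 1.583/EI.
Compatibility — zero rotation at each built-in end:
  3.167 M_A + 1.583 M_B = 847.9
  1.583 M_A + 3.167 M_B = 1002
Solving the pair gives M_A = 146 kN·m and M_B = 243.6 kN·m (hogging).

M_B = 243.6 kN·m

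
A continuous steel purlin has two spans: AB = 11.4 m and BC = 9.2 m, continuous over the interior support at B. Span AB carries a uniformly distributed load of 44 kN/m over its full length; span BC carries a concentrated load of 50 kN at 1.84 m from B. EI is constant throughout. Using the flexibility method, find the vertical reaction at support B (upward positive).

Release continuity at B by inserting a hinge; the redundant is the internal moment M_B. The primary structure is two simply-supported spans AB and BC.
End slopes at the hinge B, treating each span as simply supported:
  span AB: UDL 44: wL³/(24EI) = 2716/EI
  span BC: point load 50 at a = 1.84: Pab(L + b)/(6LEI) = 203.1/EI
  relative rotation θ_0 = (2716 + 203.1)/EI = 2919/EI
A unit hogging moment at B produces rotation L₁/(3EI) + L₂/(3EI) = 6.867/EI.
Compatibility: M_B·(L₁+L₂)/(3EI) = θ_0, giving M_B = 425.1 kN·m (hogging).
Span AB, ΣM about A with M_B applied at B: R_B^{AB}·11.4 = 2859 + 425.1, so R_B^{AB} = 288.1 kN and R_A = 501.6 − 288.1 = 213.5 kN.
Span BC, ΣM about C: R_B^{BC}·9.2 = 368 + 425.1, so R_B^{BC} = 86.21 kN and R_C = 50 − 86.21 = -36.21 kN.
R_B = 288.1 + 86.21 = 374.3 kN.

R_B = 374.3 kN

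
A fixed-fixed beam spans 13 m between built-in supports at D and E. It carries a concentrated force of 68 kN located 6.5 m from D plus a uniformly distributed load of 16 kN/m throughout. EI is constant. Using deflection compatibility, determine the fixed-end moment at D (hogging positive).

Take the two fixed-end moments M_D, M_E as redundants; the released structure is the simple span DE.
End rotations of the released simple span under the applied load (×1/EI):
  at D: point load 68 at a = 6.5: Pab(L + b)/(6LEI) = 718.2/EI
  at E: point load 68 at a = 6.5: Pab(L + a)/(6LEI) = 718.2/EI
  at D: UDL 16: wL³/(24EI) = 1465/EI
  at E: UDL 16: wL³/(24EI) = 1465/EI
  θ_D0 = 2183/EI,  θ_E0 = 2183/EI
Flexibility coefficients: a unit moment at one end gives L/(3EI) there and L/(6EI) at the far end, so f₁₁ = f₂₂ = 4.333/EI and f₁₂ = f₂₁ = 2.167/EI.
Compatibility — zero rotation at each built-in end:
  4.333 M_D + 2.167 M_E = 2183
  2.167 M_D + 4.333 M_E = 2183
Solving the pair gives M_D = 335.8 kN·m and M_E = 335.8 kN·m (hogging).

M_D = 335.8 kN·m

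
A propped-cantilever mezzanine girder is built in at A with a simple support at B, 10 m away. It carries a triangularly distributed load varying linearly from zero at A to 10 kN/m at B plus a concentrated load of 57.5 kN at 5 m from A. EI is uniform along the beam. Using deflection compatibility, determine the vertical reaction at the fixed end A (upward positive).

Choose R_B as the redundant. The primary structure is the cantilever fixed at A.
Deflection at B on the released cantilever, summing each load's contribution:
  triangular load, peak 10 at the free end: 11w₀L⁴/(120EI) = 9167/EI
  point load 57.5 at a = 5: Pa²(3L − a)/(6EI) = 5990/EI
  δ_0 = 15156/EI
Flexibility coefficient — unit upward force at B: δ_{BB} = L³/(3EI) = 333.3/EI.
Compatibility at B: δ_0 − R_B·δ_{BB} = 0, so R_B = 15156/333.3 = 45.47 kN.
Vertical equilibrium: R_A = ΣP − R_B = 107.5 − 45.47 = 62.03 kN.

R_A = 62.03 kN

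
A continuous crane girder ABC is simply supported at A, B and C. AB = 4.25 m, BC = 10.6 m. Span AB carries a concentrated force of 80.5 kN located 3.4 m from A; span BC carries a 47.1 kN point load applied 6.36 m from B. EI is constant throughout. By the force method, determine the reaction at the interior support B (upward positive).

Take M_B as the redundant. Released structure: two simple spans AB and BC with a hinge at B.
Discontinuity in slope at B on the released structure — sum the simple-span end rotations:
  span AB: point load 80.5 at a = 3.4: Pab(L + a)/(6LEI) = 69.79/EI
  span BC: point load 47.1 at a = 6.36: Pab(L + b)/(6LEI) = 296.4/EI
  relative rotation θ_0 = (69.79 + 296.4)/EI = 366.2/EI
A unit hogging moment at B produces rotation L₁/(3EI) + L₂/(3EI) = 4.95/EI.
Compatibility: M_B·(L₁+L₂)/(3EI) = θ_0, giving M_B = 73.97 kN·m (hogging).
Span AB, ΣM about A with M_B applied at B: R_B^{AB}·4.25 = 273.7 + 73.97, so R_B^{AB} = 81.8 kN and R_A = 80.5 − 81.8 = -1.305 kN.
Span BC, ΣM about C: R_B^{BC}·10.6 = 199.7 + 73.97, so R_B^{BC} = 25.82 kN and R_C = 47.1 − 25.82 = 21.28 kN.
R_B = 81.8 + 25.82 = 107.6 kN.

R_B = 107.6 kN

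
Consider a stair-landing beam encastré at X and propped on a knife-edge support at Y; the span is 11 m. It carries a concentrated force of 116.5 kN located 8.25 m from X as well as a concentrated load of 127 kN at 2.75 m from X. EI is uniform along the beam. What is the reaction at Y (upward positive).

R_Y = 84.64 kN

Release the roller at Y. Primary structure: cantilever fixed at X.
Downward deflection at the released point Y due to the loads:
  point load 116.5 at a = 8.25: Pa²(3L − a)/(6EI) = 32708/EI
  point load 127 at a = 2.75: Pa²(3L − a)/(6EI) = 4842/EI
  δ_0 = 37550/EI
Tip deflection under a unit load at Y: L³/(3EI) = 443.7/EI.
Compatibility at Y: δ_0 − R_Y·δ_{YY} = 0, so R_Y = 37550/443.7 = 84.64 kN.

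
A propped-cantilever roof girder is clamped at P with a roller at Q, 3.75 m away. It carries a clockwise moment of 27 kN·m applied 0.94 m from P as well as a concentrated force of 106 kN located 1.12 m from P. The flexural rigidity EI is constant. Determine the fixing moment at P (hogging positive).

M_P = 80.07 kN·m

Release the roller at Q. Primary structure: cantilever fixed at P.
Downward deflection at the released point Q due to the loads:
  clockwise couple 27 at a = 0.94: M₀a(2L − a)/(2EI) = 83.25/EI
  point load 106 at a = 1.12: Pa²(3L − a)/(6EI) = 224.5/EI
  δ_0 = 307.7/EI
Flexibility coefficient — unit upward force at Q: δ_{QQ} = L³/(3EI) = 17.58/EI.
The prop prevents deflection at Q: R_Q = δ_0/δ_{QQ} = 307.7/17.58 = 17.51 kN.
Moment equilibrium about P: M_P = Σ(load moments about P) − R_Q·L = 145.7 − 17.51×3.75 = 80.07 kN·m.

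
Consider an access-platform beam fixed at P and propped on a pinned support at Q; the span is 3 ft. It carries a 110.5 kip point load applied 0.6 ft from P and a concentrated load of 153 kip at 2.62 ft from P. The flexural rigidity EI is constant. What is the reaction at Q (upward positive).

Choose R_Q as the redundant. The primary structure is the cantilever fixed at P.
Deflection at Q on the released cantilever, summing each load's contribution:
  point load 110.5 at a = 0.6: Pa²(3L − a)/(6EI) = 55.69/EI
  point load 153 at a = 2.62: Pa²(3L − a)/(6EI) = 1117/EI
  δ_0 = 1172/EI
Flexibility coefficient — unit upward force at Q: δ_{QQ} = L³/(3EI) = 9/EI.
The prop prevents deflection at Q: R_Q = δ_0/δ_{QQ} = 1172/9 = 130.3 kip.

R_Q = 130.3 kip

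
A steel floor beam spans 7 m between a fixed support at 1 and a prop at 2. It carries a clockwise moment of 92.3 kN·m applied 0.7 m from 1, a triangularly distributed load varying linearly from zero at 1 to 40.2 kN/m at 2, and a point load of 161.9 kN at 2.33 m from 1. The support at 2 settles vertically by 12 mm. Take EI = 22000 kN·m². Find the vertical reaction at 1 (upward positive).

Take the reaction at 2 as the redundant and release it; the primary structure is a cantilever fixed at 1.
Free-end deflection of the primary structure under the applied loading (downward +):
  clockwise couple 92.3 at a = 0.7: M₀a(2L − a)/(2EI) = 429.7/EI
  triangular load, peak 40.2 at the free end: 11w₀L⁴/(120EI) = 8848/EI
  point load 161.9 at a = 2.33: Pa²(3L − a)/(6EI) = 2735/EI
  δ_0 = 12012/EI
Tip deflection under a unit load at 2: L³/(3EI) = 114.3/EI.
With EI = 22000 kN·m²: δ_0 = 0.54601 m and δ_{22} = 0.005197 m/kN.
Compatibility — the beam at 2 must follow the support down by 0.012 m: δ_0 − R_2·δ_{22} = 0.012, so R_2 = (0.54601 − 0.012)/0.005197 = 102.8 kN.
Vertical equilibrium: R_1 = ΣP − R_2 = 302.6 − 102.8 = 199.8 kN.

R_1 = 199.8 kN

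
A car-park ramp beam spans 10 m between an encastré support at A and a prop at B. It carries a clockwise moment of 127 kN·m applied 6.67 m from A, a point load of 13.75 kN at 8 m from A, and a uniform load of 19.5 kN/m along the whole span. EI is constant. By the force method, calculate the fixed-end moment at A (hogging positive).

Release the roller at B. Primary structure: cantilever fixed at A.
Downward deflection at the released point B due to the loads:
  clockwise couple 127 at a = 6.67: M₀a(2L − a)/(2EI) = 5646/EI
  point load 13.75 at a = 8: Pa²(3L − a)/(6EI) = 3227/EI
  UDL 19.5: wL⁴/(8EI) = 24375/EI
  δ_0 = 33248/EI
Flexibility coefficient — unit upward force at B: δ_{BB} = L³/(3EI) = 333.3/EI.
The prop prevents deflection at B: R_B = δ_0/δ_{BB} = 33248/333.3 = 99.74 kN.
Moment equilibrium about A: M_A = Σ(load moments about A) − R_B·L = 1212 − 99.74×10 = 214.6 kN·m.

M_A = 214.6 kN·m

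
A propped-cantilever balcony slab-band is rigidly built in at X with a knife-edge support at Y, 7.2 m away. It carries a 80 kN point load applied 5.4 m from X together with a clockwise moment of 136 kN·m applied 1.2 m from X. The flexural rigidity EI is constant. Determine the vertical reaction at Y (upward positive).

R_Y = 59.28 kN

Take the reaction at Y as the redundant and release it; the primary structure is a cantilever fixed at X.
Deflection at Y on the released cantilever, summing each load's contribution:
  point load 80 at a = 5.4: Pa²(3L − a)/(6EI) = 6299/EI
  clockwise couple 136 at a = 1.2: M₀a(2L − a)/(2EI) = 1077/EI
  δ_0 = 7376/EI
Flexibility coefficient — unit upward force at Y: δ_{YY} = L³/(3EI) = 124.4/EI.
Compatibility at Y: δ_0 − R_Y·δ_{YY} = 0, so R_Y = 7376/124.4 = 59.28 kN.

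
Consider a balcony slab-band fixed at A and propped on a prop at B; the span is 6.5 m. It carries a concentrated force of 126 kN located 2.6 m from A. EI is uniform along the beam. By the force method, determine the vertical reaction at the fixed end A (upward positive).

R_A = 99.79 kN

Choose R_B as the redundant. The primary structure is the cantilever fixed at A.
Deflection at B on the released cantilever, summing each load's contribution:
  point load 126 at a = 2.6: Pa²(3L − a)/(6EI) = 2399/EI
Flexibility coefficient — unit upward force at B: δ_{BB} = L³/(3EI) = 91.54/EI.
The prop prevents deflection at B: R_B = δ_0/δ_{BB} = 2399/91.54 = 26.21 kN.
Vertical equilibrium: R_A = ΣP − R_B = 126 − 26.21 = 99.79 kN.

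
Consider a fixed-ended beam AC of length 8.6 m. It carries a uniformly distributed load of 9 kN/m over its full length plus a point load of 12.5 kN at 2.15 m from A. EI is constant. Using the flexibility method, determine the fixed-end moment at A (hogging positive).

Take the two fixed-end moments M_A, M_C as redundants; the released structure is the simple span AC.
Simple-span end rotations at A and C under the given loads:
  at A: UDL 9: wL³/(24EI) = 238.5/EI
  at C: UDL 9: wL³/(24EI) = 238.5/EI
  at A: point load 12.5 at a = 2.15: Pab(L + b)/(6LEI) = 50.56/EI
  at C: point load 12.5 at a = 2.15: Pab(L + a)/(6LEI) = 36.11/EI
  θ_A0 = 289.1/EI,  θ_C0 = 274.6/EI
Flexibility coefficients: a unit moment at one end gives L/(3EI) there and L/(6EI) at the far end, so f₁₁ = f₂₂ = 2.867/EI and f₁₂ = f₂₁ = 1.433/EI.
Compatibility — zero rotation at each built-in end:
  2.867 M_A + 1.433 M_C = 289.1
  1.433 M_A + 2.867 M_C = 274.6
Solving the pair gives M_A = 70.59 kN·m and M_C = 60.51 kN·m (hogging).

M_A = 70.59 kN·m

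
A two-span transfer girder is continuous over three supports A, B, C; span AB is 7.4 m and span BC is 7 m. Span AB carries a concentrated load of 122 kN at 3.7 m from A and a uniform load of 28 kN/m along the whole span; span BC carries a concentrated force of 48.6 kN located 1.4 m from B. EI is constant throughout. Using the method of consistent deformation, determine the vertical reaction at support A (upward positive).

R_A = 136.3 kN

Take M_B as the redundant. Released structure: two simple spans AB and BC with a hinge at B.
Discontinuity in slope at B on the released structure — sum the simple-span end rotations:
  span AB: point load 122 at a = 3.7: Pab(L + a)/(6LEI) = 417.5/EI
  span AB: UDL 28: wL³/(24EI) = 472.8/EI
  span BC: point load 48.6 at a = 1.4: Pab(L + b)/(6LEI) = 114.3/EI
  relative rotation θ_0 = (890.3 + 114.3)/EI = 1005/EI
A unit hogging moment at B produces rotation L₁/(3EI) + L₂/(3EI) = 4.8/EI.
Compatibility: M_B·(L₁+L₂)/(3EI) = θ_0, giving M_B = 209.3 kN·m (hogging).
Span AB, ΣM about A with M_B applied at B: R_B^{AB}·7.4 = 1218 + 209.3, so R_B^{AB} = 192.9 kN and R_A = 329.2 − 192.9 = 136.3 kN.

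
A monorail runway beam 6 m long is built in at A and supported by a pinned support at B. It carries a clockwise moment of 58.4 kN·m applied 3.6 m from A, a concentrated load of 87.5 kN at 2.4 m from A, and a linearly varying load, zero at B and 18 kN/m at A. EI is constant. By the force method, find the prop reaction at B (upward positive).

Take the reaction at B as the redundant and release it; the primary structure is a cantilever fixed at A.
Downward deflection at the released point B due to the loads:
  clockwise couple 58.4 at a = 3.6: M₀a(2L − a)/(2EI) = 883/EI
  point load 87.5 at a = 2.4: Pa²(3L − a)/(6EI) = 1310/EI
  triangular load, peak 18 at the fixed end: w₀L⁴/(30EI) = 777.6/EI
  δ_0 = 2971/EI
Tip deflection under a unit load at B: L³/(3EI) = 72/EI.
Compatibility at B: δ_0 − R_B·δ_{BB} = 0, so R_B = 2971/72 = 41.26 kN.

R_B = 41.26 kN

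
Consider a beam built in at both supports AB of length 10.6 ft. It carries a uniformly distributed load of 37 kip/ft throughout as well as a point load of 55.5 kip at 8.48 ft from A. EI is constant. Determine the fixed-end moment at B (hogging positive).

Release both end moments; the primary structure is a simply-supported span AB with redundants M_A and M_B.
End rotations of the released simple span under the applied load (×1/EI):
  at A: UDL 37: wL³/(24EI) = 1836/EI
  at B: UDL 37: wL³/(24EI) = 1836/EI
  at A: point load 55.5 at a = 8.48: Pab(L + b)/(6LEI) = 199.6/EI
  at B: point load 55.5 at a = 8.48: Pab(L + a)/(6LEI) = 299.3/EI
  θ_A0 = 2036/EI,  θ_B0 = 2135/EI
Flexibility coefficients: a unit moment at one end gives L/(3EI) there and L/(6EI) at the far end, so f₁₁ = f₂₂ = 3.533/EI and f₁₂ = f₂₁ = 1.767/EI.
Compatibility — zero rotation at each built-in end:
  3.533 M_A + 1.767 M_B = 2036
  1.767 M_A + 3.533 M_B = 2135
Solving the pair gives M_A = 365.3 kip·ft and M_B = 421.7 kip·ft (hogging).

M_B = 421.7 kip·ft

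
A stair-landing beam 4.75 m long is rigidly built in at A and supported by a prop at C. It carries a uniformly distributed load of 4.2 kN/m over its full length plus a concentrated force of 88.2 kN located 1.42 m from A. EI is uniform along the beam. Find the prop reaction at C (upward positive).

R_C = 18.13 kN

Take the reaction at C as the redundant and release it; the primary structure is a cantilever fixed at A.
Primary-structure tip deflection at C by superposition:
  UDL 4.2: wL⁴/(8EI) = 267.3/EI
  point load 88.2 at a = 1.42: Pa²(3L − a)/(6EI) = 380.3/EI
  δ_0 = 647.6/EI
Tip deflection under a unit load at C: L³/(3EI) = 35.72/EI.
Compatibility at C: δ_0 − R_C·δ_{CC} = 0, so R_C = 647.6/35.72 = 18.13 kN.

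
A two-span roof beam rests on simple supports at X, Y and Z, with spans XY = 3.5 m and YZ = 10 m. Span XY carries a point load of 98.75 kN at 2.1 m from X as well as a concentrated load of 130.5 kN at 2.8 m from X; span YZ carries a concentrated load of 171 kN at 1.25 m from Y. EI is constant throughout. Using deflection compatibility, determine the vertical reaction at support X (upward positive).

R_X = 18.7 kN

Insert a hinge at Y; M_Y is the redundant, and each span becomes simply supported.
Rotations at Y on the released spans (each span's end-slope, ×1/EI):
  span XY: point load 98.75 at a = 2.1: Pab(L + a)/(6LEI) = 77.42/EI
  span XY: point load 130.5 at a = 2.8: Pab(L + a)/(6LEI) = 76.73/EI
  span YZ: point load 171 at a = 1.25: Pab(L + b)/(6LEI) = 584.5/EI
  relative rotation θ_0 = (154.2 + 584.5)/EI = 738.6/EI
A unit hogging moment at Y produces rotation L₁/(3EI) + L₂/(3EI) = 4.5/EI.
Slope continuity at Y: θ_0 = M_Y·4.5/EI, so M_Y = 738.6/4.5 = 164.1 kN·m (hogging).
Span XY, ΣM about X with M_Y applied at Y: R_Y^{XY}·3.5 = 572.8 + 164.1, so R_Y^{XY} = 210.5 kN and R_X = 229.2 − 210.5 = 18.7 kN.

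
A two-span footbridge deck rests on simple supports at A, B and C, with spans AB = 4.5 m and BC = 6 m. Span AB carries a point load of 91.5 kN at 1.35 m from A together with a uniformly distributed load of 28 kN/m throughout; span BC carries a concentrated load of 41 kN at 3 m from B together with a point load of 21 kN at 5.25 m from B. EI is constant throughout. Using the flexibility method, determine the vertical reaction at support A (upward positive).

Insert a hinge at B; M_B is the redundant, and each span becomes simply supported.
End slopes at the hinge B, treating each span as simply supported:
  span AB: point load 91.5 at a = 1.35: Pab(L + a)/(6LEI) = 84.31/EI
  span AB: UDL 28: wL³/(24EI) = 106.3/EI
  span BC: point load 41 at a = 3: Pab(L + b)/(6LEI) = 92.25/EI
  span BC: point load 21 at a = 5.25: Pab(L + b)/(6LEI) = 15.5/EI
  relative rotation θ_0 = (190.6 + 107.8)/EI = 298.4/EI
A unit hogging moment at B produces rotation L₁/(3EI) + L₂/(3EI) = 3.5/EI.
Slope continuity at B: θ_0 = M_B·3.5/EI, so M_B = 298.4/3.5 = 85.25 kN·m (hogging).
Span AB, ΣM about A with M_B applied at B: R_B^{AB}·4.5 = 407 + 85.25, so R_B^{AB} = 109.4 kN and R_A = 217.5 − 109.4 = 108.1 kN.

R_A = 108.1 kN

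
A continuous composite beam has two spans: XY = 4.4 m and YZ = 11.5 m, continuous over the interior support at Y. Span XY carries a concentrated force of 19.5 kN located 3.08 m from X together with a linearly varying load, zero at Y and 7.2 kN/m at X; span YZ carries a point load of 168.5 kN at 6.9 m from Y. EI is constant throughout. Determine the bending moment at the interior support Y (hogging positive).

M_Y = 241.9 kN·m

Take M_Y as the redundant. Released structure: two simple spans XY and YZ with a hinge at Y.
End slopes at the hinge Y, treating each span as simply supported:
  span XY: point load 19.5 at a = 3.08: Pab(L + a)/(6LEI) = 22.46/EI
  span XY: triangular load, peak 7.2: 7w₀L³/(360EI) = 11.93/EI
  span YZ: point load 168.5 at a = 6.9: Pab(L + b)/(6LEI) = 1248/EI
  relative rotation θ_0 = (34.39 + 1248)/EI = 1282/EI
A unit hogging moment at Y produces rotation L₁/(3EI) + L₂/(3EI) = 5.3/EI.
Compatibility: M_Y·(L₁+L₂)/(3EI) = θ_0, giving M_Y = 241.9 kN·m (hogging).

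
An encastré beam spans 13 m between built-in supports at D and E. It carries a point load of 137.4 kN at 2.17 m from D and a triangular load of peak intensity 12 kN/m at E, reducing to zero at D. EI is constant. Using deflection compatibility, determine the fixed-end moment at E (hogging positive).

Release both end moments; the primary structure is a simply-supported span DE with redundants M_D and M_E.
On the primary (simply-supported) span, the end slopes from the loading are:
  at D: point load 137.4 at a = 2.17: Pab(L + b)/(6LEI) = 986.5/EI
  at E: point load 137.4 at a = 2.17: Pab(L + a)/(6LEI) = 628/EI
  at D: triangular load, peak 12: 7w₀L³/(360EI) = 512.6/EI
  at E: triangular load, peak 12: w₀L³/(45EI) = 585.9/EI
  θ_D0 = 1499/EI,  θ_E0 = 1214/EI
Flexibility coefficients: a unit moment at one end gives L/(3EI) there and L/(6EI) at the far end, so f₁₁ = f₂₂ = 4.333/EI and f₁₂ = f₂₁ = 2.167/EI.
Compatibility — zero rotation at each built-in end:
  4.333 M_D + 2.167 M_E = 1499
  2.167 M_D + 4.333 M_E = 1214
Solving the pair gives M_D = 274.5 kN·m and M_E = 142.9 kN·m (hogging).

M_E = 142.9 kN·m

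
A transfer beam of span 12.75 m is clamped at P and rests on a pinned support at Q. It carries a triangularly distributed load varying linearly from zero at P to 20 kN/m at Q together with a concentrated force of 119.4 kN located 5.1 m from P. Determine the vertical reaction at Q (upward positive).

Choose R_Q as the redundant. The primary structure is the cantilever fixed at P.
Downward deflection at the released point Q due to the loads:
  triangular load, peak 20 at the free end: 11w₀L⁴/(120EI) = 48449/EI
  point load 119.4 at a = 5.1: Pa²(3L − a)/(6EI) = 17158/EI
  δ_0 = 65607/EI
Flexibility coefficient — unit upward force at Q: δ_{QQ} = L³/(3EI) = 690.9/EI.
Compatibility at Q: δ_0 − R_Q·δ_{QQ} = 0, so R_Q = 65607/690.9 = 94.96 kN.

R_Q = 94.96 kN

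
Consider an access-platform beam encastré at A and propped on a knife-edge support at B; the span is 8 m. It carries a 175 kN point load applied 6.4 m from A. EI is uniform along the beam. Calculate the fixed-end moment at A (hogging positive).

Choose R_B as the redundant. The primary structure is the cantilever fixed at A.
Primary-structure tip deflection at B by superposition:
  point load 175 at a = 6.4: Pa²(3L − a)/(6EI) = 21026/EI
Tip deflection under a unit load at B: L³/(3EI) = 170.7/EI.
Compatibility at B: δ_0 − R_B·δ_{BB} = 0, so R_B = 21026/170.7 = 123.2 kN.
Moment equilibrium about A: M_A = Σ(load moments about A) − R_B·L = 1120 − 123.2×8 = 134.4 kN·m.

M_A = 134.4 kN·m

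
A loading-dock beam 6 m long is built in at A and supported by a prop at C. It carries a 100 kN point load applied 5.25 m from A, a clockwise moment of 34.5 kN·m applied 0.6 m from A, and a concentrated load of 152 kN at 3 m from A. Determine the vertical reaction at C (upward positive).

R_C = 130.5 kN

Choose R_C as the redundant. The primary structure is the cantilever fixed at A.
Primary-structure tip deflection at C by superposition:
  point load 100 at a = 5.25: Pa²(3L − a)/(6EI) = 5857/EI
  clockwise couple 34.5 at a = 0.6: M₀a(2L − a)/(2EI) = 118/EI
  point load 152 at a = 3: Pa²(3L − a)/(6EI) = 3420/EI
  δ_0 = 9395/EI
Flexibility coefficient — unit upward force at C: δ_{CC} = L³/(3EI) = 72/EI.
Compatibility at C: δ_0 − R_C·δ_{CC} = 0, so R_C = 9395/72 = 130.5 kN.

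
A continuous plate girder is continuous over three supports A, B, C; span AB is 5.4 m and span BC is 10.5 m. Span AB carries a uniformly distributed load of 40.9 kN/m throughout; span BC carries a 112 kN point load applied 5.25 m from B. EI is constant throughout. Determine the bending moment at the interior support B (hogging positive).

M_B = 196.2 kN·m

Insert a hinge at B; M_B is the redundant, and each span becomes simply supported.
Discontinuity in slope at B on the released structure — sum the simple-span end rotations:
  span AB: UDL 40.9: wL³/(24EI) = 268.3/EI
  span BC: point load 112 at a = 5.25: Pab(L + b)/(6LEI) = 771.8/EI
  relative rotation θ_0 = (268.3 + 771.8)/EI = 1040/EI
A unit hogging moment at B produces rotation L₁/(3EI) + L₂/(3EI) = 5.3/EI.
Compatibility: M_B·(L₁+L₂)/(3EI) = θ_0, giving M_B = 196.2 kN·m (hogging).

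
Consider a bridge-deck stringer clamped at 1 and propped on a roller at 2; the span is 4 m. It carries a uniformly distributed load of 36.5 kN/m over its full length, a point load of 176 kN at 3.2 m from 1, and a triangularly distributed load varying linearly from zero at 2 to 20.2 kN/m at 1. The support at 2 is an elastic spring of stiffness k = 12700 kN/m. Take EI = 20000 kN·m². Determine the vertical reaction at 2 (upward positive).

Take the reaction at 2 as the redundant and release it; the primary structure is a cantilever fixed at 1.
Downward deflection at the released point 2 due to the loads:
  UDL 36.5: wL⁴/(8EI) = 1168/EI
  point load 176 at a = 3.2: Pa²(3L − a)/(6EI) = 2643/EI
  triangular load, peak 20.2 at the fixed end: w₀L⁴/(30EI) = 172.4/EI
  δ_0 = 3984/EI
Tip deflection under a unit load at 2: L³/(3EI) = 21.33/EI.
With EI = 20000 kN·m²: δ_0 = 0.19918 m and δ_{22} = 0.001067 m/kN.
Compatibility — the spring shortens by R_2/k under the reaction it provides: δ_0 − R_2·δ_{22} = R_2/k. With 1/k = 0.000079 m/kN, R_2 = δ_0 / (δ_{22} + 1/k) = 0.19918 / (0.001067 + 0.000079) = 173.9 kN.

R_2 = 173.9 kN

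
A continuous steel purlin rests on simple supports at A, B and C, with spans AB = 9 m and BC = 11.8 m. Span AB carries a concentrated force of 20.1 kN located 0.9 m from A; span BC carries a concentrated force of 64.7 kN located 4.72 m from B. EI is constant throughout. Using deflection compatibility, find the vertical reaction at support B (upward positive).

Insert a hinge at B; M_B is the redundant, and each span becomes simply supported.
Rotations at B on the released spans (each span's end-slope, ×1/EI):
  span AB: point load 20.1 at a = 0.9: Pab(L + a)/(6LEI) = 26.86/EI
  span BC: point load 64.7 at a = 4.72: Pab(L + b)/(6LEI) = 576.6/EI
  relative rotation θ_0 = (26.86 + 576.6)/EI = 603.4/EI
A unit hogging moment at B produces rotation L₁/(3EI) + L₂/(3EI) = 6.933/EI.
Slope continuity at B: θ_0 = M_B·6.933/EI, so M_B = 603.4/6.933 = 87.03 kN·m (hogging).
Span AB, ΣM about A with M_B applied at B: R_B^{AB}·9 = 18.09 + 87.03, so R_B^{AB} = 11.68 kN and R_A = 20.1 − 11.68 = 8.42 kN.
Span BC, ΣM about C: R_B^{BC}·11.8 = 458.1 + 87.03, so R_B^{BC} = 46.2 kN and R_C = 64.7 − 46.2 = 18.5 kN.
R_B = 11.68 + 46.2 = 57.88 kN.

R_B = 57.88 kN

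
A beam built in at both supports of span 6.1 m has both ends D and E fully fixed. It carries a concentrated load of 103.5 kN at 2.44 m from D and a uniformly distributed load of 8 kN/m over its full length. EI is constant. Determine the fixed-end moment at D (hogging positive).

Release both end moments; the primary structure is a simply-supported span DE with redundants M_D and M_E.
End rotations of the released simple span under the applied load (×1/EI):
  at D: point load 103.5 at a = 2.44: Pab(L + b)/(6LEI) = 246.5/EI
  at E: point load 103.5 at a = 2.44: Pab(L + a)/(6LEI) = 215.7/EI
  at D: UDL 8: wL³/(24EI) = 75.66/EI
  at E: UDL 8: wL³/(24EI) = 75.66/EI
  θ_D0 = 322.1/EI,  θ_E0 = 291.3/EI
Flexibility coefficients: a unit moment at one end gives L/(3EI) there and L/(6EI) at the far end, so f₁₁ = f₂₂ = 2.033/EI and f₁₂ = f₂₁ = 1.017/EI.
Compatibility — zero rotation at each built-in end:
  2.033 M_D + 1.017 M_E = 322.1
  1.017 M_D + 2.033 M_E = 291.3
Solving the pair gives M_D = 115.7 kN·m and M_E = 85.42 kN·m (hogging).

M_D = 115.7 kN·m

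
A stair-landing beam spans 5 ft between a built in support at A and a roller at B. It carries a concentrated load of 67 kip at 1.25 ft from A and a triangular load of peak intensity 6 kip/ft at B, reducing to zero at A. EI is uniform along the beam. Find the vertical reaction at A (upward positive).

R_A = 67.99 kip

Remove the prop at B; the released (primary) structure is a cantilever built in at A.
Primary-structure tip deflection at B by superposition:
  point load 67 at a = 1.25: Pa²(3L − a)/(6EI) = 239.9/EI
  triangular load, peak 6 at the free end: 11w₀L⁴/(120EI) = 343.8/EI
  δ_0 = 583.7/EI
Tip deflection under a unit load at B: L³/(3EI) = 41.67/EI.
Compatibility at B: δ_0 − R_B·δ_{BB} = 0, so R_B = 583.7/41.67 = 14.01 kip.
Vertical equilibrium: R_A = ΣP − R_B = 82 − 14.01 = 67.99 kip.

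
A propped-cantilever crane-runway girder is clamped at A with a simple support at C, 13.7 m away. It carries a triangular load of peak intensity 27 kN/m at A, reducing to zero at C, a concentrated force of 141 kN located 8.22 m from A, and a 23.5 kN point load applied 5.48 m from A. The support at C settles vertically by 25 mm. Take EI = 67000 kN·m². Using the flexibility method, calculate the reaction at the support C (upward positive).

R_C = 100.8 kN

Choose R_C as the redundant. The primary structure is the cantilever fixed at A.
Deflection at C on the released cantilever, summing each load's contribution:
  triangular load, peak 27 at the fixed end: w₀L⁴/(30EI) = 31705/EI
  point load 141 at a = 8.22: Pa²(3L − a)/(6EI) = 52209/EI
  point load 23.5 at a = 5.48: Pa²(3L − a)/(6EI) = 4190/EI
  δ_0 = 88103/EI
Flexibility coefficient — unit upward force at C: δ_{CC} = L³/(3EI) = 857.1/EI.
With EI = 67000 kN·m²: δ_0 = 1.315 m and δ_{CC} = 0.012793 m/kN.
Compatibility — the beam at C must follow the support down by 0.025 m: δ_0 − R_C·δ_{CC} = 0.025, so R_C = (1.315 − 0.025)/0.012793 = 100.8 kN.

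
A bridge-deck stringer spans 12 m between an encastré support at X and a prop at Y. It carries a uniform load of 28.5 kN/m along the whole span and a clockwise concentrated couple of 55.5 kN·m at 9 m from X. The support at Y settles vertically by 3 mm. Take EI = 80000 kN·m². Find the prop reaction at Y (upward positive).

R_Y = 134.3 kN

Choose R_Y as the redundant. The primary structure is the cantilever fixed at X.
Primary-structure tip deflection at Y by superposition:
  UDL 28.5: wL⁴/(8EI) = 73872/EI
  clockwise couple 55.5 at a = 9: M₀a(2L − a)/(2EI) = 3746/EI
  δ_0 = 77618/EI
Tip deflection under a unit load at Y: L³/(3EI) = 576/EI.
With EI = 80000 kN·m²: δ_0 = 0.97023 m and δ_{YY} = 0.0072 m/kN.
Compatibility — the beam at Y must follow the support down by 0.003 m: δ_0 − R_Y·δ_{YY} = 0.003, so R_Y = (0.97023 − 0.003)/0.0072 = 134.3 kN.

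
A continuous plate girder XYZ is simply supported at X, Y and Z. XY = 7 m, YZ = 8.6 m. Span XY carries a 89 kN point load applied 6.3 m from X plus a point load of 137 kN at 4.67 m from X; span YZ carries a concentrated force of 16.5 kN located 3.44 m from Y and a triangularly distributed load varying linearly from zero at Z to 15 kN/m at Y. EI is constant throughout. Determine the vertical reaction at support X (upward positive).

R_X = 31.74 kN

Take M_Y as the redundant. Released structure: two simple spans XY and YZ with a hinge at Y.
Rotations at Y on the released spans (each span's end-slope, ×1/EI):
  span XY: point load 89 at a = 6.3: Pab(L + a)/(6LEI) = 124.3/EI
  span XY: point load 137 at a = 4.67: Pab(L + a)/(6LEI) = 414.2/EI
  span YZ: point load 16.5 at a = 3.44: Pab(L + b)/(6LEI) = 78.1/EI
  span YZ: triangular load, peak 15: w₀L³/(45EI) = 212/EI
  relative rotation θ_0 = (538.5 + 290.1)/EI = 828.6/EI
A unit hogging moment at Y produces rotation L₁/(3EI) + L₂/(3EI) = 5.2/EI.
Slope continuity at Y: θ_0 = M_Y·5.2/EI, so M_Y = 828.6/5.2 = 159.3 kN·m (hogging).
Span XY, ΣM about X with M_Y applied at Y: R_Y^{XY}·7 = 1200 + 159.3, so R_Y^{XY} = 194.3 kN and R_X = 226 − 194.3 = 31.74 kN.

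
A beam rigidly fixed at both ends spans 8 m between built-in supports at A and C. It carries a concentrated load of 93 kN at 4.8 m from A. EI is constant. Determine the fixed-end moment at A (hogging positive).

M_A = 71.42 kN·m

Take the two fixed-end moments M_A, M_C as redundants; the released structure is the simple span AC.
Simple-span end rotations at A and C under the given loads:
  at A: point load 93 at a = 4.8: Pab(L + b)/(6LEI) = 333.3/EI
  at C: point load 93 at a = 4.8: Pab(L + a)/(6LEI) = 380.9/EI
  θ_A0 = 333.3/EI,  θ_C0 = 380.9/EI
Flexibility coefficients: a unit moment at one end gives L/(3EI) there and L/(6EI) at the far end, so f₁₁ = f₂₂ = 2.667/EI and f₁₂ = f₂₁ = 1.333/EI.
Compatibility — zero rotation at each built-in end:
  2.667 M_A + 1.333 M_C = 333.3
  1.333 M_A + 2.667 M_C = 380.9
Solving the pair gives M_A = 71.42 kN·m and M_C = 107.1 kN·m (hogging).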